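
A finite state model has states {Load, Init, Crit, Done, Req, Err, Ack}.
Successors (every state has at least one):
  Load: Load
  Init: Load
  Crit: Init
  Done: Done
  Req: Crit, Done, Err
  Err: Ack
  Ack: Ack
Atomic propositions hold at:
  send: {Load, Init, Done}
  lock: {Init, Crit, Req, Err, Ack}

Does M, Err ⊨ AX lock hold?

Yes

Sat(AX lock) = {s : every successor in {Init, Crit, Req, Err, Ack}} = {Crit, Err, Ack}
Err ∈ Sat(AX lock) = {Crit, Err, Ack}, so the formula holds at Err.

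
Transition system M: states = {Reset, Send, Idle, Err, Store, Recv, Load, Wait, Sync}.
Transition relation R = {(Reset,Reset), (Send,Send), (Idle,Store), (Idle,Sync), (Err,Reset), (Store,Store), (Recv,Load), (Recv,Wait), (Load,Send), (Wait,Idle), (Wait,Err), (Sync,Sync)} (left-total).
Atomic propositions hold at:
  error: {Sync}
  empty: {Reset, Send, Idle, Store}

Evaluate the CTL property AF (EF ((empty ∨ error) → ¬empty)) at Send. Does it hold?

Sat(empty ∨ error) = {Reset, Send, Idle, Store, Sync}
Sat(¬empty) = {Err, Recv, Load, Wait, Sync}
Sat((empty ∨ error) → ¬empty) = {Err, Recv, Load, Wait, Sync}
EF ((empty ∨ error) → ¬empty): least fixpoint, start Z0 = {Err, Recv, Load, Wait, Sync}, add states with some successor in Z. Z1 = {Idle, Err, Recv, Load, Wait, Sync}; fixed.
Sat(EF ((empty ∨ error) → ¬empty)) = {Idle, Err, Recv, Load, Wait, Sync}
AF (EF ((empty ∨ error) → ¬empty)): least fixpoint, start Z0 = {Idle, Err, Recv, Load, Wait, Sync}, add states with every successor in Z. Already a fixed point.
Sat(AF (EF ((empty ∨ error) → ¬empty))) = {Idle, Err, Recv, Load, Wait, Sync}
Send ∉ Sat(AF (EF ((empty ∨ error) → ¬empty))) = {Idle, Err, Recv, Load, Wait, Sync}, so the formula does not hold at Send.

No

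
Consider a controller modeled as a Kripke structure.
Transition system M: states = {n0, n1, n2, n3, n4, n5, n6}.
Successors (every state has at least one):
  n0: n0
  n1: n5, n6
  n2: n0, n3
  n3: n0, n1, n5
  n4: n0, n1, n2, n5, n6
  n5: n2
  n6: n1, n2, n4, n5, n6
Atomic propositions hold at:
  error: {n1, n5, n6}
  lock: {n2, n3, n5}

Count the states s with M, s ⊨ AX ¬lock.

Sat(¬lock) = {n0, n1, n4, n6}
Sat(AX ¬lock) = {s : every successor in {n0, n1, n4, n6}} = {n0}
|Sat(AX ¬lock)| = |{n0}| = 1.

1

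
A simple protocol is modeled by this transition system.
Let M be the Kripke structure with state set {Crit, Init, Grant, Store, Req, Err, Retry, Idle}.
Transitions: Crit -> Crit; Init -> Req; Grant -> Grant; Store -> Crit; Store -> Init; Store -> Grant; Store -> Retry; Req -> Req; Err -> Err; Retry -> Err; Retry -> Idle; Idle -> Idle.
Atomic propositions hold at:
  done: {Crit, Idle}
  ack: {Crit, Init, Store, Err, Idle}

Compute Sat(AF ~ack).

Sat(~ack) = {Grant, Req, Retry}
AF ~ack: least fixpoint, start Z0 = {Grant, Req, Retry}, add states with every successor in Z. Z1 = {Init, Grant, Req, Retry}; fixed.
Sat(AF ~ack) = {Init, Grant, Req, Retry}

{Init, Grant, Req, Retry}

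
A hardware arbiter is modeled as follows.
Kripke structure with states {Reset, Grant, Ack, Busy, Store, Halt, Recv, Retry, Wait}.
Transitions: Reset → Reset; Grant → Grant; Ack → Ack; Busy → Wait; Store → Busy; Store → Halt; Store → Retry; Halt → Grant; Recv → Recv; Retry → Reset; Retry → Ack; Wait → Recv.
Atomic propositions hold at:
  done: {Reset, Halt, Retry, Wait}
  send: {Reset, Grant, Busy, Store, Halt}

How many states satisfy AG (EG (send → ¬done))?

5

Sat(¬done) = {Grant, Ack, Busy, Store, Recv}
Sat(send → ¬done) = {Grant, Ack, Busy, Store, Recv, Retry, Wait}
EG (send → ¬done): greatest fixpoint, start Z0 = {Grant, Ack, Busy, Store, Recv, Retry, Wait}, keep only states in Sat with some successor in Z. Already a fixed point.
Sat(EG (send → ¬done)) = {Grant, Ack, Busy, Store, Recv, Retry, Wait}
AG (EG (send → ¬done)): greatest fixpoint, start Z0 = {Grant, Ack, Busy, Store, Recv, Retry, Wait}, keep only states in Sat with every successor in Z. Z1 = {Grant, Ack, Busy, Recv, Wait}; fixed.
Sat(AG (EG (send → ¬done))) = {Grant, Ack, Busy, Recv, Wait}
|Sat(AG (EG (send → ¬done)))| = |{Grant, Ack, Busy, Recv, Wait}| = 5.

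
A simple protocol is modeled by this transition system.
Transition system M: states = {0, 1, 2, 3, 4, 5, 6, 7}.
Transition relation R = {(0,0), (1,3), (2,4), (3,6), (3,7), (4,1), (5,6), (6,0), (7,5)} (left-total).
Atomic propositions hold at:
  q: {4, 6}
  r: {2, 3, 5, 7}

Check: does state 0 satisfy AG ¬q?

Sat(¬q) = {0, 1, 2, 3, 5, 7}
AG ¬q: greatest fixpoint, start Z0 = {0, 1, 2, 3, 5, 7}, keep only states in Sat with every successor in Z. Z1 = {0, 1, 7}; Z2 = {0}; fixed.
Sat(AG ¬q) = {0}
0 ∈ Sat(AG ¬q) = {0}, so the formula holds at 0.

Yes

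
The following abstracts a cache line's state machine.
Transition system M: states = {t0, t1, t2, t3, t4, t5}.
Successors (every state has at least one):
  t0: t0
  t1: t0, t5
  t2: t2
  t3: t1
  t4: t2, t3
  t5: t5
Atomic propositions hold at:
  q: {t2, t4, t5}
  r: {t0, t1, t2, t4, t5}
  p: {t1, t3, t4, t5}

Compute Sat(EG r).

{t0, t1, t2, t4, t5}

EG r: greatest fixpoint, start Z0 = {t0, t1, t2, t4, t5}, keep only states in Sat with some successor in Z. Already a fixed point.
Sat(EG r) = {t0, t1, t2, t4, t5}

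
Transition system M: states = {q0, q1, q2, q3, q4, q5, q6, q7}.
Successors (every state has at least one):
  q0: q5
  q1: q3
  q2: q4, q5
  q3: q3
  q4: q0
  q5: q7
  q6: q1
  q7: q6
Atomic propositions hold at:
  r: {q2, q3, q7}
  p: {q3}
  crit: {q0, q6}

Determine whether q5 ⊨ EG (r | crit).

Sat(r | crit) = {q0, q2, q3, q6, q7}
EG (r | crit): greatest fixpoint, start Z0 = {q0, q2, q3, q6, q7}, keep only states in Sat with some successor in Z. Z1 = {q3, q7}; Z2 = {q3}; fixed.
Sat(EG (r | crit)) = {q3}
q5 ∉ Sat(EG (r | crit)) = {q3}, so the formula does not hold at q5.

No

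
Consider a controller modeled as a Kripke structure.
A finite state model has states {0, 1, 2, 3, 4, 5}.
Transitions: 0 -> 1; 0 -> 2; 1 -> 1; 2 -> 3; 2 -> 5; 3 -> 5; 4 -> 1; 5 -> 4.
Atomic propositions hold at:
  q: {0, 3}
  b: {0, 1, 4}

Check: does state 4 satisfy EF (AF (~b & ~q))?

Sat(~b) = {2, 3, 5}
Sat(~q) = {1, 2, 4, 5}
Sat(~b & ~q) = {2, 5}
AF (~b & ~q): least fixpoint, start Z0 = {2, 5}, add states with every successor in Z. Z1 = {2, 3, 5}; fixed.
Sat(AF (~b & ~q)) = {2, 3, 5}
EF (AF (~b & ~q)): least fixpoint, start Z0 = {2, 3, 5}, add states with some successor in Z. Z1 = {0, 2, 3, 5}; fixed.
Sat(EF (AF (~b & ~q))) = {0, 2, 3, 5}
4 ∉ Sat(EF (AF (~b & ~q))) = {0, 2, 3, 5}, so the formula does not hold at 4.

No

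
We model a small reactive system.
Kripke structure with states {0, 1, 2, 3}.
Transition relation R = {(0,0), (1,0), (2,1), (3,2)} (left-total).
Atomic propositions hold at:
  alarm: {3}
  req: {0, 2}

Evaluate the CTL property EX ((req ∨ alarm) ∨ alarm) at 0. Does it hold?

Yes

Sat(req ∨ alarm) = {0, 2, 3}
Sat((req ∨ alarm) ∨ alarm) = {0, 2, 3}
Sat(EX ((req ∨ alarm) ∨ alarm)) = {s : some successor in {0, 2, 3}} = {0, 1, 3}
0 ∈ Sat(EX ((req ∨ alarm) ∨ alarm)) = {0, 1, 3}, so the formula holds at 0.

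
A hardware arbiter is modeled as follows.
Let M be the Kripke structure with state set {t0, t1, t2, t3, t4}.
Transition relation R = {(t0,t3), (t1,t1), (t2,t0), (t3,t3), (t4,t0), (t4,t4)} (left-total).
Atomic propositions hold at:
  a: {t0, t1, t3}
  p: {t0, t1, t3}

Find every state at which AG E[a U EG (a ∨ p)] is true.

Sat(a ∨ p) = {t0, t1, t3}
EG (a ∨ p): greatest fixpoint, start Z0 = {t0, t1, t3}, keep only states in Sat with some successor in Z. Already a fixed point.
Sat(EG (a ∨ p)) = {t0, t1, t3}
E[a U EG (a ∨ p)]: least fixpoint, start Z0 = Sat(EG (a ∨ p)) = {t0, t1, t3}, add states in Sat(a) with some successor in Z. Already a fixed point.
Sat(E[a U EG (a ∨ p)]) = {t0, t1, t3}
AG E[a U EG (a ∨ p)]: greatest fixpoint, start Z0 = {t0, t1, t3}, keep only states in Sat with every successor in Z. Already a fixed point.
Sat(AG E[a U EG (a ∨ p)]) = {t0, t1, t3}

{t0, t1, t3}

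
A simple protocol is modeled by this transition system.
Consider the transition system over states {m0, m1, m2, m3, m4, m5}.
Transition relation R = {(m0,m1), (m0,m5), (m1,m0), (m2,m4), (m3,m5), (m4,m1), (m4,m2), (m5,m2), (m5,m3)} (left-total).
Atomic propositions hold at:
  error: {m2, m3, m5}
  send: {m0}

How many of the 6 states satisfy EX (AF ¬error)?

5

Sat(¬error) = {m0, m1, m4}
AF ¬error: least fixpoint, start Z0 = {m0, m1, m4}, add states with every successor in Z. Z1 = {m0, m1, m2, m4}; fixed.
Sat(AF ¬error) = {m0, m1, m2, m4}
Sat(EX (AF ¬error)) = {s : some successor in {m0, m1, m2, m4}} = {m0, m1, m2, m4, m5}
|Sat(EX (AF ¬error))| = |{m0, m1, m2, m4, m5}| = 5.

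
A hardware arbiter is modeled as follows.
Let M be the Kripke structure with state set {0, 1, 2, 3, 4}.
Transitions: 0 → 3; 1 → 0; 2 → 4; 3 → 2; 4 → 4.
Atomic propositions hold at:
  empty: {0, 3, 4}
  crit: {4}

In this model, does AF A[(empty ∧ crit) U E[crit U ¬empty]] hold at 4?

No

Sat(empty ∧ crit) = {4}
Sat(¬empty) = {1, 2}
E[crit U ¬empty]: least fixpoint, start Z0 = Sat(¬empty) = {1, 2}, add states in Sat(crit) with some successor in Z. Already a fixed point.
Sat(E[crit U ¬empty]) = {1, 2}
A[(empty ∧ crit) U E[crit U ¬empty]]: least fixpoint, start Z0 = Sat(E[crit U ¬empty]) = {1, 2}, add states in Sat(empty ∧ crit) with every successor in Z. Already a fixed point.
Sat(A[(empty ∧ crit) U E[crit U ¬empty]]) = {1, 2}
AF A[(empty ∧ crit) U E[crit U ¬empty]]: least fixpoint, start Z0 = {1, 2}, add states with every successor in Z. Z1 = {1, 2, 3}; Z2 = {0, 1, 2, 3}; fixed.
Sat(AF A[(empty ∧ crit) U E[crit U ¬empty]]) = {0, 1, 2, 3}
4 ∉ Sat(AF A[(empty ∧ crit) U E[crit U ¬empty]]) = {0, 1, 2, 3}, so the formula does not hold at 4.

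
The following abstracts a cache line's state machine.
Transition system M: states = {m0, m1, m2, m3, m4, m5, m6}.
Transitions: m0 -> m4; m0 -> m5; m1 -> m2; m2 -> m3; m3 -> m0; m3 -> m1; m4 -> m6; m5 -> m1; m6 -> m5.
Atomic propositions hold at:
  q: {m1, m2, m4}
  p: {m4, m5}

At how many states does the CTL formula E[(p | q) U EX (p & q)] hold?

Sat(p | q) = {m1, m2, m4, m5}
Sat(p & q) = {m4}
Sat(EX (p & q)) = {s : some successor in {m4}} = {m0}
E[(p | q) U EX (p & q)]: least fixpoint, start Z0 = Sat(EX (p & q)) = {m0}, add states in Sat(p | q) with some successor in Z. Already a fixed point.
Sat(E[(p | q) U EX (p & q)]) = {m0}
|Sat(E[(p | q) U EX (p & q)])| = |{m0}| = 1.

1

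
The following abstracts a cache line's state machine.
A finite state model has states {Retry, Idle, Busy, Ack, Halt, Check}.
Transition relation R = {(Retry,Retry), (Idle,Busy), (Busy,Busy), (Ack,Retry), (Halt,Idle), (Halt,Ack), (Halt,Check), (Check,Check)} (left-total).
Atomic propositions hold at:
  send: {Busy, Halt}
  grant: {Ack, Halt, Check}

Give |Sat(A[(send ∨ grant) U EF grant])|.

Sat(send ∨ grant) = {Busy, Ack, Halt, Check}
EF grant: least fixpoint, start Z0 = {Ack, Halt, Check}, add states with some successor in Z. Already a fixed point.
Sat(EF grant) = {Ack, Halt, Check}
A[(send ∨ grant) U EF grant]: least fixpoint, start Z0 = Sat(EF grant) = {Ack, Halt, Check}, add states in Sat(send ∨ grant) with every successor in Z. Already a fixed point.
Sat(A[(send ∨ grant) U EF grant]) = {Ack, Halt, Check}
|Sat(A[(send ∨ grant) U EF grant])| = |{Ack, Halt, Check}| = 3.

3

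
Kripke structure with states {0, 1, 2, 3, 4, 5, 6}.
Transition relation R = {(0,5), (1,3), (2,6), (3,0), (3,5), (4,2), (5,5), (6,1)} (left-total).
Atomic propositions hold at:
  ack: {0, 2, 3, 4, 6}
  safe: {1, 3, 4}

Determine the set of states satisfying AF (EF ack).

{0, 1, 2, 3, 4, 6}

EF ack: least fixpoint, start Z0 = {0, 2, 3, 4, 6}, add states with some successor in Z. Z1 = {0, 1, 2, 3, 4, 6}; fixed.
Sat(EF ack) = {0, 1, 2, 3, 4, 6}
AF (EF ack): least fixpoint, start Z0 = {0, 1, 2, 3, 4, 6}, add states with every successor in Z. Already a fixed point.
Sat(AF (EF ack)) = {0, 1, 2, 3, 4, 6}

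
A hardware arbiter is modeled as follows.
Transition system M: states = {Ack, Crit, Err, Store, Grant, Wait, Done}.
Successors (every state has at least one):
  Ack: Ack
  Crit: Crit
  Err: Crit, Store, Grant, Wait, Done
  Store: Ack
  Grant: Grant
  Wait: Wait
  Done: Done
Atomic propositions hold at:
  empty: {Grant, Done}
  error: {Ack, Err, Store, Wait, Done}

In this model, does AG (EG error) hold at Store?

Yes

EG error: greatest fixpoint, start Z0 = {Ack, Err, Store, Wait, Done}, keep only states in Sat with some successor in Z. Already a fixed point.
Sat(EG error) = {Ack, Err, Store, Wait, Done}
AG (EG error): greatest fixpoint, start Z0 = {Ack, Err, Store, Wait, Done}, keep only states in Sat with every successor in Z. Z1 = {Ack, Store, Wait, Done}; fixed.
Sat(AG (EG error)) = {Ack, Store, Wait, Done}
Store ∈ Sat(AG (EG error)) = {Ack, Store, Wait, Done}, so the formula holds at Store.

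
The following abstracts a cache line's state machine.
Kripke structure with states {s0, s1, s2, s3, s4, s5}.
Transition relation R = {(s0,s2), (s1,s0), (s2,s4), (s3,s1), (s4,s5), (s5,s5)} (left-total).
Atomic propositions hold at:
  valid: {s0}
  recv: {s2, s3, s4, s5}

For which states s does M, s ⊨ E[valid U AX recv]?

{s0, s2, s4, s5}

Sat(AX recv) = {s : every successor in {s2, s3, s4, s5}} = {s0, s2, s4, s5}
E[valid U AX recv]: least fixpoint, start Z0 = Sat(AX recv) = {s0, s2, s4, s5}, add states in Sat(valid) with some successor in Z. Already a fixed point.
Sat(E[valid U AX recv]) = {s0, s2, s4, s5}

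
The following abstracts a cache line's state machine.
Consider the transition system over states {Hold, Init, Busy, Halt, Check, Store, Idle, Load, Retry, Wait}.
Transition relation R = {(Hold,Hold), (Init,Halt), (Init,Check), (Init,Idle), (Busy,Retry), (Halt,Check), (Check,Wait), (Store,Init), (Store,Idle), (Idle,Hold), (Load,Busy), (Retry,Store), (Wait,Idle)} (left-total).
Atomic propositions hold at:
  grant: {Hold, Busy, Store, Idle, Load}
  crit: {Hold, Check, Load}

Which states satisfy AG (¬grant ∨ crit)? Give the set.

Sat(¬grant) = {Init, Halt, Check, Retry, Wait}
Sat(¬grant ∨ crit) = {Hold, Init, Halt, Check, Load, Retry, Wait}
AG (¬grant ∨ crit): greatest fixpoint, start Z0 = {Hold, Init, Halt, Check, Load, Retry, Wait}, keep only states in Sat with every successor in Z. Z1 = {Hold, Halt, Check}; Z2 = {Hold, Halt}; Z3 = {Hold}; fixed.
Sat(AG (¬grant ∨ crit)) = {Hold}

{Hold}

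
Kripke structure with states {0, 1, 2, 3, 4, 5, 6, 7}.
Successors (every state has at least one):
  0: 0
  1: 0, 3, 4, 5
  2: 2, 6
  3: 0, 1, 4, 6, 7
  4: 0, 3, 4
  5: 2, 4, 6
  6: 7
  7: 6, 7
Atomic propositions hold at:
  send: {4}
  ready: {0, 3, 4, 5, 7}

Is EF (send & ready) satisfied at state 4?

Yes

Sat(send & ready) = {4}
EF (send & ready): least fixpoint, start Z0 = {4}, add states with some successor in Z. Z1 = {1, 3, 4, 5}; fixed.
Sat(EF (send & ready)) = {1, 3, 4, 5}
4 ∈ Sat(EF (send & ready)) = {1, 3, 4, 5}, so the formula holds at 4.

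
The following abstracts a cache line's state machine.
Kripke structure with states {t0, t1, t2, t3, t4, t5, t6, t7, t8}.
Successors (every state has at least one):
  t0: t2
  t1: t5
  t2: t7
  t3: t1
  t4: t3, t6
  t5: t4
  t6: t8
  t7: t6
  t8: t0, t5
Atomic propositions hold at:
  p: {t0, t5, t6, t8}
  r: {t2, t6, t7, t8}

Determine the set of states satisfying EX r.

Sat(EX r) = {s : some successor in {t2, t6, t7, t8}} = {t0, t2, t4, t6, t7}

{t0, t2, t4, t6, t7}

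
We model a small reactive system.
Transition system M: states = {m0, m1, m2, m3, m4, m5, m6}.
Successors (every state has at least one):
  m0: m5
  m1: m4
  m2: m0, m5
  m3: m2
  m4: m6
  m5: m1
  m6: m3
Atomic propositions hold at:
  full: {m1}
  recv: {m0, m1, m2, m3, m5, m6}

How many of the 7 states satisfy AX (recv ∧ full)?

1

Sat(recv ∧ full) = {m1}
Sat(AX (recv ∧ full)) = {s : every successor in {m1}} = {m5}
|Sat(AX (recv ∧ full))| = |{m5}| = 1.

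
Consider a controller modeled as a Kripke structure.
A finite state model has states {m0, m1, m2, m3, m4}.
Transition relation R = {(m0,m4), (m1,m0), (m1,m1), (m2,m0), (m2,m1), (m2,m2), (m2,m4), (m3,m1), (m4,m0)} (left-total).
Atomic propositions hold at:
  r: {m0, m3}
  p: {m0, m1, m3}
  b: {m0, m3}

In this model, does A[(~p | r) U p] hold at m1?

Sat(~p) = {m2, m4}
Sat(~p | r) = {m0, m2, m3, m4}
A[(~p | r) U p]: least fixpoint, start Z0 = Sat(p) = {m0, m1, m3}, add states in Sat(~p | r) with every successor in Z. Z1 = {m0, m1, m3, m4}; fixed.
Sat(A[(~p | r) U p]) = {m0, m1, m3, m4}
m1 ∈ Sat(A[(~p | r) U p]) = {m0, m1, m3, m4}, so the formula holds at m1.

Yes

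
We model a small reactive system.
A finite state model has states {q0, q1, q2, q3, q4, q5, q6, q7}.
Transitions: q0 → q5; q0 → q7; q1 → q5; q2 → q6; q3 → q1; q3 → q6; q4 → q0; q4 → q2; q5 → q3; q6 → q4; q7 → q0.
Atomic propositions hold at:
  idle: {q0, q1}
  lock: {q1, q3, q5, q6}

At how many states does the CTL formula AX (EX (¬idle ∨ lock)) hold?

7

Sat(¬idle) = {q2, q3, q4, q5, q6, q7}
Sat(¬idle ∨ lock) = {q1, q2, q3, q4, q5, q6, q7}
Sat(EX (¬idle ∨ lock)) = {s : some successor in {q1, q2, q3, q4, q5, q6, q7}} = {q0, q1, q2, q3, q4, q5, q6}
Sat(AX (EX (¬idle ∨ lock))) = {s : every successor in {q0, q1, q2, q3, q4, q5, q6}} = {q1, q2, q3, q4, q5, q6, q7}
|Sat(AX (EX (¬idle ∨ lock)))| = |{q1, q2, q3, q4, q5, q6, q7}| = 7.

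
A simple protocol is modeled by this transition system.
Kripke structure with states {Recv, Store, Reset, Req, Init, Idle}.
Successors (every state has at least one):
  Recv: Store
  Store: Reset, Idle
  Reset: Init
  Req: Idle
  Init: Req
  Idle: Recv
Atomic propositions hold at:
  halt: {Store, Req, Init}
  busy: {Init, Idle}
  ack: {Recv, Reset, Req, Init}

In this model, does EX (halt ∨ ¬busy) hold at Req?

Sat(¬busy) = {Recv, Store, Reset, Req}
Sat(halt ∨ ¬busy) = {Recv, Store, Reset, Req, Init}
Sat(EX (halt ∨ ¬busy)) = {s : some successor in {Recv, Store, Reset, Req, Init}} = {Recv, Store, Reset, Init, Idle}
Req ∉ Sat(EX (halt ∨ ¬busy)) = {Recv, Store, Reset, Init, Idle}, so the formula does not hold at Req.

No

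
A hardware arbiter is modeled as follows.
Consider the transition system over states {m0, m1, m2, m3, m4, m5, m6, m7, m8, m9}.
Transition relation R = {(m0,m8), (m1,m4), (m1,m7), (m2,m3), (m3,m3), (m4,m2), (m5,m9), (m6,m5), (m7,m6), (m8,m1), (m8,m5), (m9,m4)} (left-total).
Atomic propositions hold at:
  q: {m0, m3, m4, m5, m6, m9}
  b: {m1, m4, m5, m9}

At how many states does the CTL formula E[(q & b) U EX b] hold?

5

Sat(q & b) = {m4, m5, m9}
Sat(EX b) = {s : some successor in {m1, m4, m5, m9}} = {m1, m5, m6, m8, m9}
E[(q & b) U EX b]: least fixpoint, start Z0 = Sat(EX b) = {m1, m5, m6, m8, m9}, add states in Sat(q & b) with some successor in Z. Already a fixed point.
Sat(E[(q & b) U EX b]) = {m1, m5, m6, m8, m9}
|Sat(E[(q & b) U EX b])| = |{m1, m5, m6, m8, m9}| = 5.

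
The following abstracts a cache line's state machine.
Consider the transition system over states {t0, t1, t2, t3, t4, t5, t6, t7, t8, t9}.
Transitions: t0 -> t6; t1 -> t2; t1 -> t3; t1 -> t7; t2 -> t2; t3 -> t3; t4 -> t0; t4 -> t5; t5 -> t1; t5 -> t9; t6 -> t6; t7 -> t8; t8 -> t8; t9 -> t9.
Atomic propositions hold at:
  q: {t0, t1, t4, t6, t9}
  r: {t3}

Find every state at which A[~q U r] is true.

Sat(~q) = {t2, t3, t5, t7, t8}
A[~q U r]: least fixpoint, start Z0 = Sat(r) = {t3}, add states in Sat(~q) with every successor in Z. Already a fixed point.
Sat(A[~q U r]) = {t3}

{t3}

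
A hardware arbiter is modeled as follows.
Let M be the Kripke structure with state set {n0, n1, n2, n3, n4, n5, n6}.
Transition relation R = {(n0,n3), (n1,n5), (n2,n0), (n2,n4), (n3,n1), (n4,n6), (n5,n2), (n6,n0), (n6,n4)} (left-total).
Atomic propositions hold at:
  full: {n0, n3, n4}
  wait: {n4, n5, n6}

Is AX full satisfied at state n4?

Sat(AX full) = {s : every successor in {n0, n3, n4}} = {n0, n2, n6}
n4 ∉ Sat(AX full) = {n0, n2, n6}, so the formula does not hold at n4.

No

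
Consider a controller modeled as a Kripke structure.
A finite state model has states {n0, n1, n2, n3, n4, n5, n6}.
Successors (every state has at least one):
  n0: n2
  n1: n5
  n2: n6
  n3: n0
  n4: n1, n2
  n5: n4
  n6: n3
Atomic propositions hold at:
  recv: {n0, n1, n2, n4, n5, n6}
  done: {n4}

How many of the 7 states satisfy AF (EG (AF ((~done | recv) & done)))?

3

Sat(~done) = {n0, n1, n2, n3, n5, n6}
Sat(~done | recv) = {n0, n1, n2, n3, n4, n5, n6}
Sat((~done | recv) & done) = {n4}
AF ((~done | recv) & done): least fixpoint, start Z0 = {n4}, add states with every successor in Z. Z1 = {n4, n5}; Z2 = {n1, n4, n5}; fixed.
Sat(AF ((~done | recv) & done)) = {n1, n4, n5}
EG (AF ((~done | recv) & done)): greatest fixpoint, start Z0 = {n1, n4, n5}, keep only states in Sat with some successor in Z. Already a fixed point.
Sat(EG (AF ((~done | recv) & done))) = {n1, n4, n5}
AF (EG (AF ((~done | recv) & done))): least fixpoint, start Z0 = {n1, n4, n5}, add states with every successor in Z. Already a fixed point.
Sat(AF (EG (AF ((~done | recv) & done)))) = {n1, n4, n5}
|Sat(AF (EG (AF ((~done | recv) & done))))| = |{n1, n4, n5}| = 3.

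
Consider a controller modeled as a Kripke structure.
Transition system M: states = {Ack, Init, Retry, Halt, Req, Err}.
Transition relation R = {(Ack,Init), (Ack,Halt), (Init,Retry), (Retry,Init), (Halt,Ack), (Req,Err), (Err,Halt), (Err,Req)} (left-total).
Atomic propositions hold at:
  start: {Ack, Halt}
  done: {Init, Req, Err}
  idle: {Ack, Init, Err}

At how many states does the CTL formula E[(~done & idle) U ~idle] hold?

4

Sat(~done) = {Ack, Retry, Halt}
Sat(~done & idle) = {Ack}
Sat(~idle) = {Retry, Halt, Req}
E[(~done & idle) U ~idle]: least fixpoint, start Z0 = Sat(~idle) = {Retry, Halt, Req}, add states in Sat(~done & idle) with some successor in Z. Z1 = {Ack, Retry, Halt, Req}; fixed.
Sat(E[(~done & idle) U ~idle]) = {Ack, Retry, Halt, Req}
|Sat(E[(~done & idle) U ~idle])| = |{Ack, Retry, Halt, Req}| = 4.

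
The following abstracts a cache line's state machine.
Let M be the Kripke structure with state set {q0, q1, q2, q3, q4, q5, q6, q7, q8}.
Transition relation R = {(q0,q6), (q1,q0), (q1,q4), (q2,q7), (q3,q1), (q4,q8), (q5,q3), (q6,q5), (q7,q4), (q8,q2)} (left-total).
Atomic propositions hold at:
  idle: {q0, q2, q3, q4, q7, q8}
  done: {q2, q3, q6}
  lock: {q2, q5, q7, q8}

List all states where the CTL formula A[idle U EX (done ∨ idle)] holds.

Sat(done ∨ idle) = {q0, q2, q3, q4, q6, q7, q8}
Sat(EX (done ∨ idle)) = {s : some successor in {q0, q2, q3, q4, q6, q7, q8}} = {q0, q1, q2, q4, q5, q7, q8}
A[idle U EX (done ∨ idle)]: least fixpoint, start Z0 = Sat(EX (done ∨ idle)) = {q0, q1, q2, q4, q5, q7, q8}, add states in Sat(idle) with every successor in Z. Z1 = {q0, q1, q2, q3, q4, q5, q7, q8}; fixed.
Sat(A[idle U EX (done ∨ idle)]) = {q0, q1, q2, q3, q4, q5, q7, q8}

{q0, q1, q2, q3, q4, q5, q7, q8}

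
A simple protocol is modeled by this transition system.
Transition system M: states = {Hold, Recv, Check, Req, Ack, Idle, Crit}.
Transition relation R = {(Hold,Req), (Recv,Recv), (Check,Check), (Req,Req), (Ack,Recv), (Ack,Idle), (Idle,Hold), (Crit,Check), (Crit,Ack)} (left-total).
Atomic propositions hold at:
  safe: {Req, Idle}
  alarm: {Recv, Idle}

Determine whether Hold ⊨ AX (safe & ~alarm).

Sat(~alarm) = {Hold, Check, Req, Ack, Crit}
Sat(safe & ~alarm) = {Req}
Sat(AX (safe & ~alarm)) = {s : every successor in {Req}} = {Hold, Req}
Hold ∈ Sat(AX (safe & ~alarm)) = {Hold, Req}, so the formula holds at Hold.

Yes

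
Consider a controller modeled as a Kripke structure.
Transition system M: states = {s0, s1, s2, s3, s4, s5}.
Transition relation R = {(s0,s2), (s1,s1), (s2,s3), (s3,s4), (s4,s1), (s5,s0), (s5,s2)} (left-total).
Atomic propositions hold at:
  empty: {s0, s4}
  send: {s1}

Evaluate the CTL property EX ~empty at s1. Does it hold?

Sat(~empty) = {s1, s2, s3, s5}
Sat(EX ~empty) = {s : some successor in {s1, s2, s3, s5}} = {s0, s1, s2, s4, s5}
s1 ∈ Sat(EX ~empty) = {s0, s1, s2, s4, s5}, so the formula holds at s1.

Yes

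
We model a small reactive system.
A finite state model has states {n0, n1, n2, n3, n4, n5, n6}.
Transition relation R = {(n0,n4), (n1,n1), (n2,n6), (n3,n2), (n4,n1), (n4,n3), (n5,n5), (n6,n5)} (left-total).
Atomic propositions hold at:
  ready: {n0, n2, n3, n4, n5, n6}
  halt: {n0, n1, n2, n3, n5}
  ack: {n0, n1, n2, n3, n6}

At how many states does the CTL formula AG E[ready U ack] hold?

1

E[ready U ack]: least fixpoint, start Z0 = Sat(ack) = {n0, n1, n2, n3, n6}, add states in Sat(ready) with some successor in Z. Z1 = {n0, n1, n2, n3, n4, n6}; fixed.
Sat(E[ready U ack]) = {n0, n1, n2, n3, n4, n6}
AG E[ready U ack]: greatest fixpoint, start Z0 = {n0, n1, n2, n3, n4, n6}, keep only states in Sat with every successor in Z. Z1 = {n0, n1, n2, n3, n4}; Z2 = {n0, n1, n3, n4}; Z3 = {n0, n1, n4}; Z4 = {n0, n1}; Z5 = {n1}; fixed.
Sat(AG E[ready U ack]) = {n1}
|Sat(AG E[ready U ack])| = |{n1}| = 1.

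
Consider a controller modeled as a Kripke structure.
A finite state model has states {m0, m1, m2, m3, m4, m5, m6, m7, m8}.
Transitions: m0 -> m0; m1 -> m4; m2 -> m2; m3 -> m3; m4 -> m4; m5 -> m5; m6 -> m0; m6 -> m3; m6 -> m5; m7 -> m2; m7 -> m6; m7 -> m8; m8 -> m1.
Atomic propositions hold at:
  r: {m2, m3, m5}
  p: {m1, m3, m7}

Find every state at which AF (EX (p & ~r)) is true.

Sat(~r) = {m0, m1, m4, m6, m7, m8}
Sat(p & ~r) = {m1, m7}
Sat(EX (p & ~r)) = {s : some successor in {m1, m7}} = {m8}
AF (EX (p & ~r)): least fixpoint, start Z0 = {m8}, add states with every successor in Z. Already a fixed point.
Sat(AF (EX (p & ~r))) = {m8}

{m8}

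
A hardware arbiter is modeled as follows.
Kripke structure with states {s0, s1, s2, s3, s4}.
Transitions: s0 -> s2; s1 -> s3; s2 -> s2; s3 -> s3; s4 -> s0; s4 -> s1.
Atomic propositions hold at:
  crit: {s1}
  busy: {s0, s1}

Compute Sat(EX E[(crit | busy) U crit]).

{s4}

Sat(crit | busy) = {s0, s1}
E[(crit | busy) U crit]: least fixpoint, start Z0 = Sat(crit) = {s1}, add states in Sat(crit | busy) with some successor in Z. Already a fixed point.
Sat(E[(crit | busy) U crit]) = {s1}
Sat(EX E[(crit | busy) U crit]) = {s : some successor in {s1}} = {s4}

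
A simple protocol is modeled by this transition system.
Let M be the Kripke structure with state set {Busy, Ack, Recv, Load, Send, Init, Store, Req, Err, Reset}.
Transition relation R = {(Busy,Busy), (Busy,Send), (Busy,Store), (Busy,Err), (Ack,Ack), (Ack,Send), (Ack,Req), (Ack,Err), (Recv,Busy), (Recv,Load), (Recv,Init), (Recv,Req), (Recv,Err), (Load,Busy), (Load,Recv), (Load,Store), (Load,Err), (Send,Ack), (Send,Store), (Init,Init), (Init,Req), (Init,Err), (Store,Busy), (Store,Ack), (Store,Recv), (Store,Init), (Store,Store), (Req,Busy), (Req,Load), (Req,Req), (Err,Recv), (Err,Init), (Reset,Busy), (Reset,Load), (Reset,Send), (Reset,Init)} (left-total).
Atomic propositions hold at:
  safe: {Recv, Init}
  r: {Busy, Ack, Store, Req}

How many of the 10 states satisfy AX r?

Sat(AX r) = {s : every successor in {Busy, Ack, Store, Req}} = {Send}
|Sat(AX r)| = |{Send}| = 1.

1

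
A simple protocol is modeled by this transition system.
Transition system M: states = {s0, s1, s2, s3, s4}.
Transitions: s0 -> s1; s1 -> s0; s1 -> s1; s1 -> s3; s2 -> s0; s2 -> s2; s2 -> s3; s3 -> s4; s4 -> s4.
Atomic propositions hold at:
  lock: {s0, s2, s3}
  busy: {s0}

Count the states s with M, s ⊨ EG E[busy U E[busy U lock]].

E[busy U lock]: least fixpoint, start Z0 = Sat(lock) = {s0, s2, s3}, add states in Sat(busy) with some successor in Z. Already a fixed point.
Sat(E[busy U lock]) = {s0, s2, s3}
E[busy U E[busy U lock]]: least fixpoint, start Z0 = Sat(E[busy U lock]) = {s0, s2, s3}, add states in Sat(busy) with some successor in Z. Already a fixed point.
Sat(E[busy U E[busy U lock]]) = {s0, s2, s3}
EG E[busy U E[busy U lock]]: greatest fixpoint, start Z0 = {s0, s2, s3}, keep only states in Sat with some successor in Z. Z1 = {s2}; fixed.
Sat(EG E[busy U E[busy U lock]]) = {s2}
|Sat(EG E[busy U E[busy U lock]])| = |{s2}| = 1.

1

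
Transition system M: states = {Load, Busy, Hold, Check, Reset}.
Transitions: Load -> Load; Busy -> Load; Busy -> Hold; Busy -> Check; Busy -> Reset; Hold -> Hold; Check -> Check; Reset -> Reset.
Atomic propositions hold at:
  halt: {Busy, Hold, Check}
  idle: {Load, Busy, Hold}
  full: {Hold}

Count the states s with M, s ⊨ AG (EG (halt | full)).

2

Sat(halt | full) = {Busy, Hold, Check}
EG (halt | full): greatest fixpoint, start Z0 = {Busy, Hold, Check}, keep only states in Sat with some successor in Z. Already a fixed point.
Sat(EG (halt | full)) = {Busy, Hold, Check}
AG (EG (halt | full)): greatest fixpoint, start Z0 = {Busy, Hold, Check}, keep only states in Sat with every successor in Z. Z1 = {Hold, Check}; fixed.
Sat(AG (EG (halt | full))) = {Hold, Check}
|Sat(AG (EG (halt | full)))| = |{Hold, Check}| = 2.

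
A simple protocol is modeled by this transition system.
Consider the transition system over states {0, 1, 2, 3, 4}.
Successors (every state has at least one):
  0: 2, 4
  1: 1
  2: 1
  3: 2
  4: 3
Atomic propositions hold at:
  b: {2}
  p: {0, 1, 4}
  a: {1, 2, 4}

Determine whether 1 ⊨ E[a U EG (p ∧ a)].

Sat(p ∧ a) = {1, 4}
EG (p ∧ a): greatest fixpoint, start Z0 = {1, 4}, keep only states in Sat with some successor in Z. Z1 = {1}; fixed.
Sat(EG (p ∧ a)) = {1}
E[a U EG (p ∧ a)]: least fixpoint, start Z0 = Sat(EG (p ∧ a)) = {1}, add states in Sat(a) with some successor in Z. Z1 = {1, 2}; fixed.
Sat(E[a U EG (p ∧ a)]) = {1, 2}
1 ∈ Sat(E[a U EG (p ∧ a)]) = {1, 2}, so the formula holds at 1.

Yes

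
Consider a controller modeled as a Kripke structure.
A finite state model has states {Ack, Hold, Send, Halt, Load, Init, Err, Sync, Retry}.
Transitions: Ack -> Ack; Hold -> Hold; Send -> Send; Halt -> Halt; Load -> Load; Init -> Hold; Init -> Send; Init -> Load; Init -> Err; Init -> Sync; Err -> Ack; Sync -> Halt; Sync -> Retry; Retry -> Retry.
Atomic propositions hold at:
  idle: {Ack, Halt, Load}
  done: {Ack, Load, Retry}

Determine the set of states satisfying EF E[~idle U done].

{Ack, Load, Init, Err, Sync, Retry}

Sat(~idle) = {Hold, Send, Init, Err, Sync, Retry}
E[~idle U done]: least fixpoint, start Z0 = Sat(done) = {Ack, Load, Retry}, add states in Sat(~idle) with some successor in Z. Z1 = {Ack, Load, Init, Err, Sync, Retry}; fixed.
Sat(E[~idle U done]) = {Ack, Load, Init, Err, Sync, Retry}
EF E[~idle U done]: least fixpoint, start Z0 = {Ack, Load, Init, Err, Sync, Retry}, add states with some successor in Z. Already a fixed point.
Sat(EF E[~idle U done]) = {Ack, Load, Init, Err, Sync, Retry}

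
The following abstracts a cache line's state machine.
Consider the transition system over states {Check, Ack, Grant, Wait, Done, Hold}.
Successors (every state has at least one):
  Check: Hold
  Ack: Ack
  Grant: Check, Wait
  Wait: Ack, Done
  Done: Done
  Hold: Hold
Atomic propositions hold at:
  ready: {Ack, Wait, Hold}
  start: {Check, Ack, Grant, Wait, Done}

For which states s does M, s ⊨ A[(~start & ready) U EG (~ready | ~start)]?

Sat(~start) = {Hold}
Sat(~start & ready) = {Hold}
Sat(~ready) = {Check, Grant, Done}
Sat(~ready | ~start) = {Check, Grant, Done, Hold}
EG (~ready | ~start): greatest fixpoint, start Z0 = {Check, Grant, Done, Hold}, keep only states in Sat with some successor in Z. Already a fixed point.
Sat(EG (~ready | ~start)) = {Check, Grant, Done, Hold}
A[(~start & ready) U EG (~ready | ~start)]: least fixpoint, start Z0 = Sat(EG (~ready | ~start)) = {Check, Grant, Done, Hold}, add states in Sat(~start & ready) with every successor in Z. Already a fixed point.
Sat(A[(~start & ready) U EG (~ready | ~start)]) = {Check, Grant, Done, Hold}

{Check, Grant, Done, Hold}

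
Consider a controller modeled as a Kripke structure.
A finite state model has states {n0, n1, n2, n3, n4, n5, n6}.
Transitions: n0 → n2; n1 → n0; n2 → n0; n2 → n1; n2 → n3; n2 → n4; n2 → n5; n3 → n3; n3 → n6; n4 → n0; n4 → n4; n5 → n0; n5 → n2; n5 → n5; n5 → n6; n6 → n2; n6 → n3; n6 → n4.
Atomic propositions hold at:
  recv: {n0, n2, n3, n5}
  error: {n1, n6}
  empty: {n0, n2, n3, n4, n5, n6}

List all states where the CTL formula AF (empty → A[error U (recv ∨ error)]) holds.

{n0, n1, n2, n3, n5, n6}

Sat(recv ∨ error) = {n0, n1, n2, n3, n5, n6}
A[error U (recv ∨ error)]: least fixpoint, start Z0 = Sat((recv ∨ error)) = {n0, n1, n2, n3, n5, n6}, add states in Sat(error) with every successor in Z. Already a fixed point.
Sat(A[error U (recv ∨ error)]) = {n0, n1, n2, n3, n5, n6}
Sat(empty → A[error U (recv ∨ error)]) = {n0, n1, n2, n3, n5, n6}
AF (empty → A[error U (recv ∨ error)]): least fixpoint, start Z0 = {n0, n1, n2, n3, n5, n6}, add states with every successor in Z. Already a fixed point.
Sat(AF (empty → A[error U (recv ∨ error)])) = {n0, n1, n2, n3, n5, n6}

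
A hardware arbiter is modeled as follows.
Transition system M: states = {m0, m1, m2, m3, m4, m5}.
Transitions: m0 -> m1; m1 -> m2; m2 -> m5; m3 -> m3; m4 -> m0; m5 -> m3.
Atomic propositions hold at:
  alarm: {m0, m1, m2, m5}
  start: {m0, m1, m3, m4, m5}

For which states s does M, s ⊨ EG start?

EG start: greatest fixpoint, start Z0 = {m0, m1, m3, m4, m5}, keep only states in Sat with some successor in Z. Z1 = {m0, m3, m4, m5}; Z2 = {m3, m4, m5}; Z3 = {m3, m5}; fixed.
Sat(EG start) = {m3, m5}

{m3, m5}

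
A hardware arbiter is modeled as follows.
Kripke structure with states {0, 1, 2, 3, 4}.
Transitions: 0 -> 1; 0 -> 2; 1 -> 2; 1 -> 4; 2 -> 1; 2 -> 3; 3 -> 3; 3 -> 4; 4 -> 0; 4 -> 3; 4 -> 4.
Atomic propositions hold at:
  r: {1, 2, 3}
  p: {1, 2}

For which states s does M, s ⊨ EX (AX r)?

{0, 1, 4}

Sat(AX r) = {s : every successor in {1, 2, 3}} = {0, 2}
Sat(EX (AX r)) = {s : some successor in {0, 2}} = {0, 1, 4}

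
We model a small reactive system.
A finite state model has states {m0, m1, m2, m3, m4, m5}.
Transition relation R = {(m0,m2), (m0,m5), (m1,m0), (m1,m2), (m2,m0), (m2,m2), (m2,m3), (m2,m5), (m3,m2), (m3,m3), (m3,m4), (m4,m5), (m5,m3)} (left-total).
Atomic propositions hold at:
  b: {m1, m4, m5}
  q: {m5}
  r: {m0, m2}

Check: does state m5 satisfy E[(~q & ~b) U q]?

Yes

Sat(~q) = {m0, m1, m2, m3, m4}
Sat(~b) = {m0, m2, m3}
Sat(~q & ~b) = {m0, m2, m3}
E[(~q & ~b) U q]: least fixpoint, start Z0 = Sat(q) = {m5}, add states in Sat(~q & ~b) with some successor in Z. Z1 = {m0, m2, m5}; Z2 = {m0, m2, m3, m5}; fixed.
Sat(E[(~q & ~b) U q]) = {m0, m2, m3, m5}
m5 ∈ Sat(E[(~q & ~b) U q]) = {m0, m2, m3, m5}, so the formula holds at m5.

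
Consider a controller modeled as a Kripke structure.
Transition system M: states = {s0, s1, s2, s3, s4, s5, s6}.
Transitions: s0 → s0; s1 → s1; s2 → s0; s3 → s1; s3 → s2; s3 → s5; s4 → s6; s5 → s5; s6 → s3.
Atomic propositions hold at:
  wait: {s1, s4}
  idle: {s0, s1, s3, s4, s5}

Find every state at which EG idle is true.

EG idle: greatest fixpoint, start Z0 = {s0, s1, s3, s4, s5}, keep only states in Sat with some successor in Z. Z1 = {s0, s1, s3, s5}; fixed.
Sat(EG idle) = {s0, s1, s3, s5}

{s0, s1, s3, s5}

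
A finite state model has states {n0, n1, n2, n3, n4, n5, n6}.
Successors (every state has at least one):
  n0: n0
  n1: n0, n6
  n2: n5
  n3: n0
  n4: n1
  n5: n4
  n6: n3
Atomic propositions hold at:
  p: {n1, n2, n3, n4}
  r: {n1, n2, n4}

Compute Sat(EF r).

{n1, n2, n4, n5}

EF r: least fixpoint, start Z0 = {n1, n2, n4}, add states with some successor in Z. Z1 = {n1, n2, n4, n5}; fixed.
Sat(EF r) = {n1, n2, n4, n5}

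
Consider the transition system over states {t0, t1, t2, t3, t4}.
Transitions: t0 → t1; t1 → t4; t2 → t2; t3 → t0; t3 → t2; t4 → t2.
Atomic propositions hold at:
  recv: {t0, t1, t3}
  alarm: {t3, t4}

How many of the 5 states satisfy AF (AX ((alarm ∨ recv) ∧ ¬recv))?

Sat(alarm ∨ recv) = {t0, t1, t3, t4}
Sat(¬recv) = {t2, t4}
Sat((alarm ∨ recv) ∧ ¬recv) = {t4}
Sat(AX ((alarm ∨ recv) ∧ ¬recv)) = {s : every successor in {t4}} = {t1}
AF (AX ((alarm ∨ recv) ∧ ¬recv)): least fixpoint, start Z0 = {t1}, add states with every successor in Z. Z1 = {t0, t1}; fixed.
Sat(AF (AX ((alarm ∨ recv) ∧ ¬recv))) = {t0, t1}
|Sat(AF (AX ((alarm ∨ recv) ∧ ¬recv)))| = |{t0, t1}| = 2.

2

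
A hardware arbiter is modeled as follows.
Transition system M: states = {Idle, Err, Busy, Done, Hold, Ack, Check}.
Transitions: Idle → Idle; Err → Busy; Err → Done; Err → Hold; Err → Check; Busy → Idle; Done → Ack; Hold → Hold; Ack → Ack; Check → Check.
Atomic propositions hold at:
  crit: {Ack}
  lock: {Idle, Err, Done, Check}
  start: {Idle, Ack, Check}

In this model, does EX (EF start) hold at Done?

EF start: least fixpoint, start Z0 = {Idle, Ack, Check}, add states with some successor in Z. Z1 = {Idle, Err, Busy, Done, Ack, Check}; fixed.
Sat(EF start) = {Idle, Err, Busy, Done, Ack, Check}
Sat(EX (EF start)) = {s : some successor in {Idle, Err, Busy, Done, Ack, Check}} = {Idle, Err, Busy, Done, Ack, Check}
Done ∈ Sat(EX (EF start)) = {Idle, Err, Busy, Done, Ack, Check}, so the formula holds at Done.

Yes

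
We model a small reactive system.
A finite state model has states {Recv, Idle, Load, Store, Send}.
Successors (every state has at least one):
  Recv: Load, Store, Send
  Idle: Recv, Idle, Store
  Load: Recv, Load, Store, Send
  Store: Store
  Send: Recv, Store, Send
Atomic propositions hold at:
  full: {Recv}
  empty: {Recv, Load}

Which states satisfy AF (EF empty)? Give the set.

{Recv, Idle, Load, Send}

EF empty: least fixpoint, start Z0 = {Recv, Load}, add states with some successor in Z. Z1 = {Recv, Idle, Load, Send}; fixed.
Sat(EF empty) = {Recv, Idle, Load, Send}
AF (EF empty): least fixpoint, start Z0 = {Recv, Idle, Load, Send}, add states with every successor in Z. Already a fixed point.
Sat(AF (EF empty)) = {Recv, Idle, Load, Send}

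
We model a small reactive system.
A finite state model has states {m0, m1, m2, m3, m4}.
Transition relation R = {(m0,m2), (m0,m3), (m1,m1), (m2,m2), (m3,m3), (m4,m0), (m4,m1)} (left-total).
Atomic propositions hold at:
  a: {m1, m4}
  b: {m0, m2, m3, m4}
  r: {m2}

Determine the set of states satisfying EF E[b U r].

{m0, m2, m4}

E[b U r]: least fixpoint, start Z0 = Sat(r) = {m2}, add states in Sat(b) with some successor in Z. Z1 = {m0, m2}; Z2 = {m0, m2, m4}; fixed.
Sat(E[b U r]) = {m0, m2, m4}
EF E[b U r]: least fixpoint, start Z0 = {m0, m2, m4}, add states with some successor in Z. Already a fixed point.
Sat(EF E[b U r]) = {m0, m2, m4}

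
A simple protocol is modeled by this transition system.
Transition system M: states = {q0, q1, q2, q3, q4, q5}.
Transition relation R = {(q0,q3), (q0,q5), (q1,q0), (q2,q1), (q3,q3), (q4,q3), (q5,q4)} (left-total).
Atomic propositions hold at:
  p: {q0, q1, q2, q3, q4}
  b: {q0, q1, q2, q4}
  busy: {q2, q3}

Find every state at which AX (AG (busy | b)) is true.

{q3, q4, q5}

Sat(busy | b) = {q0, q1, q2, q3, q4}
AG (busy | b): greatest fixpoint, start Z0 = {q0, q1, q2, q3, q4}, keep only states in Sat with every successor in Z. Z1 = {q1, q2, q3, q4}; Z2 = {q2, q3, q4}; Z3 = {q3, q4}; fixed.
Sat(AG (busy | b)) = {q3, q4}
Sat(AX (AG (busy | b))) = {s : every successor in {q3, q4}} = {q3, q4, q5}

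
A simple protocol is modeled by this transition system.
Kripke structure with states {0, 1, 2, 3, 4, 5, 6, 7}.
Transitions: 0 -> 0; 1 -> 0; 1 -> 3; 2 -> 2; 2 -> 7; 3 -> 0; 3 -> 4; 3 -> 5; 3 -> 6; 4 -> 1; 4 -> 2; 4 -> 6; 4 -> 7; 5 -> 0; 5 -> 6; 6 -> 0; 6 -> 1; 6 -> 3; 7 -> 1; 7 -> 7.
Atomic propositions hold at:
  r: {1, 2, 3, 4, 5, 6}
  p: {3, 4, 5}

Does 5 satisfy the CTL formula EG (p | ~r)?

Yes

Sat(~r) = {0, 7}
Sat(p | ~r) = {0, 3, 4, 5, 7}
EG (p | ~r): greatest fixpoint, start Z0 = {0, 3, 4, 5, 7}, keep only states in Sat with some successor in Z. Already a fixed point.
Sat(EG (p | ~r)) = {0, 3, 4, 5, 7}
5 ∈ Sat(EG (p | ~r)) = {0, 3, 4, 5, 7}, so the formula holds at 5.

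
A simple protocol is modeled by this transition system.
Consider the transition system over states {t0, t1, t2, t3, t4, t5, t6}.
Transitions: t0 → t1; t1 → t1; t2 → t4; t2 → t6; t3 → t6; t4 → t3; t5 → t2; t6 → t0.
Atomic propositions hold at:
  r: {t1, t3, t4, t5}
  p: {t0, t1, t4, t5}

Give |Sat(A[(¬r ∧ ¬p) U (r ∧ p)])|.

Sat(¬r) = {t0, t2, t6}
Sat(¬p) = {t2, t3, t6}
Sat(¬r ∧ ¬p) = {t2, t6}
Sat(r ∧ p) = {t1, t4, t5}
A[(¬r ∧ ¬p) U (r ∧ p)]: least fixpoint, start Z0 = Sat((r ∧ p)) = {t1, t4, t5}, add states in Sat(¬r ∧ ¬p) with every successor in Z. Already a fixed point.
Sat(A[(¬r ∧ ¬p) U (r ∧ p)]) = {t1, t4, t5}
|Sat(A[(¬r ∧ ¬p) U (r ∧ p)])| = |{t1, t4, t5}| = 3.

3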